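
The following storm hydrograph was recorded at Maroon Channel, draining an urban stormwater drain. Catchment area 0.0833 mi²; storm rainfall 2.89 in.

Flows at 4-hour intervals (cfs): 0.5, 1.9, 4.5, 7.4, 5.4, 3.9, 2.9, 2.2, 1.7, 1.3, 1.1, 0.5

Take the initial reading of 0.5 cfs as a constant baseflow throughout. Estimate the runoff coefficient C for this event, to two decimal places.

ΣQ_DR = 27.30 cfs; V = ΣQ_DR·Δt = 3.931 × 10^5 ft³.
Runoff depth d = V / A = 2.031 in.
C = d / P = 2.031 / 2.89 = 0.70.

C ≈ 0.70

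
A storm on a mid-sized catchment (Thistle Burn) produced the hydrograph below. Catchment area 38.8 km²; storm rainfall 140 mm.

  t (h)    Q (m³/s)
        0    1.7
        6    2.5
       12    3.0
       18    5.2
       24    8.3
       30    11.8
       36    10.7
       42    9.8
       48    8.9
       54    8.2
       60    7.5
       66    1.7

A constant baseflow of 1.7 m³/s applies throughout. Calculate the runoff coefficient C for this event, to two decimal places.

C ≈ 0.23

ΣQ_DR = 58.90 m³/s; V = ΣQ_DR·Δt = 1.272 × 10^6 m³.
Runoff depth d = V / A = 32.79 mm.
C = d / P = 32.79 / 140 = 0.23.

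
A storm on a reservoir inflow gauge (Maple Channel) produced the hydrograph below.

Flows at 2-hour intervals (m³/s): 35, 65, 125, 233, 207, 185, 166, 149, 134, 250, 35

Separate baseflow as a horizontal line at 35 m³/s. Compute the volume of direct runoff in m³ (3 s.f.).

V ≈ 8.63 × 10^6 m³

Direct-runoff ordinates (Q − Q_b): 0.0, 30.0, 90.0, 198.0, 172.0, 150.0, 131.0, 114.0, 99.0, 215.0, 0.0 m³/s.
ΣQ_DR = 1199 m³/s.
With Δt = 2 h = 7200 s, V = ΣQ_DR · Δt = 1199 × 7200 = 8.63 × 10^6 m³.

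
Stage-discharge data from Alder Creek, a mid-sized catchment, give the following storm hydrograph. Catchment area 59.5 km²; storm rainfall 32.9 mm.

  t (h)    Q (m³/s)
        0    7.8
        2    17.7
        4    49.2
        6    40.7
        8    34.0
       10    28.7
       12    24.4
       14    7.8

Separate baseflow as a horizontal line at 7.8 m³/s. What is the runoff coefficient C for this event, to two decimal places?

ΣQ_DR = 147.9 m³/s; V = ΣQ_DR·Δt = 1.065 × 10^6 m³.
Runoff depth d = V / A = 17.90 mm.
C = d / P = 17.90 / 32.9 = 0.54.

C ≈ 0.54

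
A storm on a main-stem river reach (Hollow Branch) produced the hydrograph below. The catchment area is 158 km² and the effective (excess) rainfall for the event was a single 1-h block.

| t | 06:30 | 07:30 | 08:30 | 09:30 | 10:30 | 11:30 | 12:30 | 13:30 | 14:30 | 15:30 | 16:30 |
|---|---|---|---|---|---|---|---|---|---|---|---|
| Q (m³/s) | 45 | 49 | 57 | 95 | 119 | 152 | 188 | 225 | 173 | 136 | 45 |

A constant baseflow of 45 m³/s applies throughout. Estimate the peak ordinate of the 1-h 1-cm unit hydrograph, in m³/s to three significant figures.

Direct runoff: 0.0, 4.0, 12.0, 50.0, 74.0, 107.0, 143.0, 180.0, 128.0, 91.0, 0.0 m³/s; ΣQ_DR = 789.0 m³/s, peak = 180.0 m³/s.
Runoff depth d = ΣQ_DR·Δt / A = 789.0 × 3600 / (158 km²) = 17.98 mm.
The 1-cm UH is the DRH scaled by (10 mm)/d, so U_p = 180.0 × 10/17.98 = 100 m³/s.

U_p ≈ 100 m³/s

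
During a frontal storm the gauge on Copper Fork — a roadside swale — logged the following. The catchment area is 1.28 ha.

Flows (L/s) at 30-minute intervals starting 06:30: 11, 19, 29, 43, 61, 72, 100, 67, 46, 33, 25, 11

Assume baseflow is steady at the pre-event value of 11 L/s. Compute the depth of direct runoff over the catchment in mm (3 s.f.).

d ≈ 54.1 mm

Direct runoff: 0.0, 8.0, 18.0, 32.0, 50.0, 61.0, 89.0, 56.0, 35.0, 22.0, 14.0, 0.0 L/s; ΣQ_DR = 385.0 L/s.
V = ΣQ_DR · Δt = 385.0 × 1800 s = 6.930 × 10^5 L.
Over A = 1.28 ha, depth = V / A = 54.1 mm.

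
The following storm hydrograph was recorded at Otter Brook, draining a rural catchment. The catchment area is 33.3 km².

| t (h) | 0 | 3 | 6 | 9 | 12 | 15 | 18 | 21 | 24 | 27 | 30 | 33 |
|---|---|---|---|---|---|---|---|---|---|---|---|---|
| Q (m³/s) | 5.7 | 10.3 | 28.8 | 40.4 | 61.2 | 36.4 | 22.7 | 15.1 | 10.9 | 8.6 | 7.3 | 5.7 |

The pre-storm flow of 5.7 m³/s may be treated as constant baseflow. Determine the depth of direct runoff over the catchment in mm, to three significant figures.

d ≈ 59.9 mm

Direct runoff: 0.0, 4.6, 23.1, 34.7, 55.5, 30.7, 17.0, 9.4, 5.2, 2.9, 1.6, 0.0 m³/s; ΣQ_DR = 184.7 m³/s.
V = ΣQ_DR · Δt = 184.7 × 10800 s = 1.995 × 10^6 m³.
Over A = 33.3 km², depth = V / A = 59.9 mm.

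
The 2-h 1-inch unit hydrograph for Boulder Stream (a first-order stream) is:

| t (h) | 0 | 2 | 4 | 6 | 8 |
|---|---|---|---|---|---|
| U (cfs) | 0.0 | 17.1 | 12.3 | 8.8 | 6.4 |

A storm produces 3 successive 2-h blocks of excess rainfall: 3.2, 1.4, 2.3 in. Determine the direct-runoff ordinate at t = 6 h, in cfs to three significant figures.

By discrete convolution, Q_j = Σ (P_i / 1 in) · U_{j−i}.
At t = 6 h (j=3): Q = (3.2/1)·8.8 + (1.4/1)·12.3 + (2.3/1)·17.1 = 84.7 cfs.

Q ≈ 84.7 cfs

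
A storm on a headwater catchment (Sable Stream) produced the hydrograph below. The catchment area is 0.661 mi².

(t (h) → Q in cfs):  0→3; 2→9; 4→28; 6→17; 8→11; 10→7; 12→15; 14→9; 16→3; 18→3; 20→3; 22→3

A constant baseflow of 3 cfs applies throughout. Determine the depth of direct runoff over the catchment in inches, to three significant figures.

d ≈ 0.352 in

Direct runoff: 0.0, 6.0, 25.0, 14.0, 8.0, 4.0, 12.0, 6.0, 0.0, 0.0, 0.0, 0.0 cfs; ΣQ_DR = 75.00 cfs.
V = ΣQ_DR · Δt = 75.00 × 7200 s = 5.400 × 10^5 ft³.
Over A = 0.661 mi², depth = V / A = 0.352 in.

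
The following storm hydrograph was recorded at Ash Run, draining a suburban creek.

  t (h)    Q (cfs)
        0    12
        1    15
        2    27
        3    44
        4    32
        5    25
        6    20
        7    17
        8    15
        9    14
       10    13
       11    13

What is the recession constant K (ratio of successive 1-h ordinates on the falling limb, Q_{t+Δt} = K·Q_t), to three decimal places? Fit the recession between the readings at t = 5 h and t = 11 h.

Using the recession-limb readings at t = 5 h and t = 11 h: Q falls from 25 to 13 cfs over 6 intervals.
K = (Q₂/Q₁)^(1/6) = (13/25)^(1/6) = 0.897.

K ≈ 0.897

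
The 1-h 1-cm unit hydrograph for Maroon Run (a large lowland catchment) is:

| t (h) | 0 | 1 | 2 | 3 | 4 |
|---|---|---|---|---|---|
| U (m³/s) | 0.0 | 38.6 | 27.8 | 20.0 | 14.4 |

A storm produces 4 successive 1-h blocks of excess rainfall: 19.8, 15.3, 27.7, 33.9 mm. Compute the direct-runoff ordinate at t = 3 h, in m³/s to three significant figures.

Q ≈ 189 m³/s

By discrete convolution, Q_j = Σ (P_i / 10 mm) · U_{j−i}.
At t = 3 h (j=3): Q = (19.8/10)·20.0 + (15.3/10)·27.8 + (27.7/10)·38.6 + (33.9/10)·0.0 = 189 m³/s.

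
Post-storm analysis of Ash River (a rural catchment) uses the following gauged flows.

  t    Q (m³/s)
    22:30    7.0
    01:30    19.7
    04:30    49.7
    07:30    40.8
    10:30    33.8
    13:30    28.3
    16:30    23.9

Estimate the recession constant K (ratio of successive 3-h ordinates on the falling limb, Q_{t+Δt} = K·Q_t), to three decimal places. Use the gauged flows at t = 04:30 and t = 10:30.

Using the recession-limb readings at t = 04:30 and t = 10:30: Q falls from 49.7 to 33.8 m³/s over 2 intervals.
K = (Q₂/Q₁)^(1/2) = (33.8/49.7)^(1/2) = 0.825.

K ≈ 0.825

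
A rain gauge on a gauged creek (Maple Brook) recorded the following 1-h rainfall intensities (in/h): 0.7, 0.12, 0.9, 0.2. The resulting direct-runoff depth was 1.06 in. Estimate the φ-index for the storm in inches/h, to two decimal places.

φ ≈ 0.27 in/h

Only the 2 blocks with intensity above φ contribute runoff: 0.7, 0.9 in/h.
Σ(I−φ)·Δt = d  ⇒  (0.7+0.9 − 2φ)·1 = 1.06
φ = (1.600 − 1.06/1) / 2 = 0.27 in/h.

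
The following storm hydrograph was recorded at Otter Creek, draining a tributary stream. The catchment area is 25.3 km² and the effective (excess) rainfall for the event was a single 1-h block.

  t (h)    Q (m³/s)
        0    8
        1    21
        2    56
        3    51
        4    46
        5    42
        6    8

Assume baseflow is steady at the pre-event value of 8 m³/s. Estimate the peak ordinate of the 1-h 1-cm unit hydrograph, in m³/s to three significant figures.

Direct runoff: 0.0, 13.0, 48.0, 43.0, 38.0, 34.0, 0.0 m³/s; ΣQ_DR = 176.0 m³/s, peak = 48.0 m³/s.
Runoff depth d = ΣQ_DR·Δt / A = 176.0 × 3600 / (25.3 km²) = 25.04 mm.
The 1-cm UH is the DRH scaled by (10 mm)/d, so U_p = 48.0 × 10/25.04 = 19.2 m³/s.

U_p ≈ 19.2 m³/s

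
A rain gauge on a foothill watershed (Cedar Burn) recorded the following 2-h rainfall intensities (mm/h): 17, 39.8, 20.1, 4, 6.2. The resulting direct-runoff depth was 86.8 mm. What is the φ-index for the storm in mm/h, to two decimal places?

φ ≈ 11.17 mm/h

Only the 3 blocks with intensity above φ contribute runoff: 17, 39.8, 20.1 mm/h.
Σ(I−φ)·Δt = d  ⇒  (17+39.8+20.1 − 3φ)·2 = 86.8
φ = (76.90 − 86.8/2) / 3 = 11.17 mm/h.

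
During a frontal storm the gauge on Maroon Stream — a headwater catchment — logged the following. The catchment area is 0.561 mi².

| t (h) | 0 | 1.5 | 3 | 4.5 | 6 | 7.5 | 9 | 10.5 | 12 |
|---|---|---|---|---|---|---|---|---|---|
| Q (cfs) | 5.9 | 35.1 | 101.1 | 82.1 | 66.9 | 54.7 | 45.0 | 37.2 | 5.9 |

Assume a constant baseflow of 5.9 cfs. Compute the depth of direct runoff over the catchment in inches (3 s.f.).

Direct runoff: 0.0, 29.2, 95.2, 76.2, 61.0, 48.8, 39.1, 31.3, 0.0 cfs; ΣQ_DR = 380.8 cfs.
V = ΣQ_DR · Δt = 380.8 × 5400 s = 2.056 × 10^6 ft³.
Over A = 0.561 mi², depth = V / A = 1.58 in.

d ≈ 1.58 in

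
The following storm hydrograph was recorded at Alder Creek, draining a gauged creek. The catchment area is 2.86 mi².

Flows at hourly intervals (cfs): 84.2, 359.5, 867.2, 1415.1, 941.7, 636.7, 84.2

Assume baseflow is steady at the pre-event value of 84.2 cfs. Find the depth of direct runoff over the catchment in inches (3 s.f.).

d ≈ 2.06 in

Direct runoff: 0.0, 275.3, 783.0, 1330.9, 857.5, 552.5, 0.0 cfs; ΣQ_DR = 3799 cfs.
V = ΣQ_DR · Δt = 3799 × 3600 s = 1.368 × 10^7 ft³.
Over A = 2.86 mi², depth = V / A = 2.06 in.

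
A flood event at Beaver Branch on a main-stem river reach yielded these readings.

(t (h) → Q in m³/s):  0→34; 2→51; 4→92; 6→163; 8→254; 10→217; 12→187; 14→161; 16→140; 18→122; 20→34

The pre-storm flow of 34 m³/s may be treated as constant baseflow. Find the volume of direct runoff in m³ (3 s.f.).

Direct-runoff ordinates (Q − Q_b): 0.0, 17.0, 58.0, 129.0, 220.0, 183.0, 153.0, 127.0, 106.0, 88.0, 0.0 m³/s.
ΣQ_DR = 1081 m³/s.
With Δt = 2 h = 7200 s, V = ΣQ_DR · Δt = 1081 × 7200 = 7.78 × 10^6 m³.

V ≈ 7.78 × 10^6 m³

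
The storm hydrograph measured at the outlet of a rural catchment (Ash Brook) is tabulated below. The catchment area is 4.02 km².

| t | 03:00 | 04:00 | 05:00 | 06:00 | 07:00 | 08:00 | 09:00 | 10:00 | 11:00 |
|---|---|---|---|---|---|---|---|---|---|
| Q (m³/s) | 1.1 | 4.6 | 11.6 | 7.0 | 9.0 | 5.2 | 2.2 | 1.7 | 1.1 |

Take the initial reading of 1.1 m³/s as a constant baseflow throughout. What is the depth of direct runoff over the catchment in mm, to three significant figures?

Direct runoff: 0.0, 3.5, 10.5, 5.9, 7.9, 4.1, 1.1, 0.6, 0.0 m³/s; ΣQ_DR = 33.60 m³/s.
V = ΣQ_DR · Δt = 33.60 × 3600 s = 1.210 × 10^5 m³.
Over A = 4.02 km², depth = V / A = 30.1 mm.

d ≈ 30.1 mm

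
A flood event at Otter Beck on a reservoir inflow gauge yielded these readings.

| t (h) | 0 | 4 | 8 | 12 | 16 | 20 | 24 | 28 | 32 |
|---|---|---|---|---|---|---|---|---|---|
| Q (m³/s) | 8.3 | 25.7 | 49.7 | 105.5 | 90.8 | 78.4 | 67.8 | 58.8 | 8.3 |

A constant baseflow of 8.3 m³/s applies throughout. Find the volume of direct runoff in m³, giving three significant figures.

V ≈ 6.03 × 10^6 m³

Direct-runoff ordinates (Q − Q_b): 0.0, 17.4, 41.4, 97.2, 82.5, 70.1, 59.5, 50.5, 0.0 m³/s.
ΣQ_DR = 418.6 m³/s.
With Δt = 4 h = 14400 s, V = ΣQ_DR · Δt = 418.6 × 14400 = 6.03 × 10^6 m³.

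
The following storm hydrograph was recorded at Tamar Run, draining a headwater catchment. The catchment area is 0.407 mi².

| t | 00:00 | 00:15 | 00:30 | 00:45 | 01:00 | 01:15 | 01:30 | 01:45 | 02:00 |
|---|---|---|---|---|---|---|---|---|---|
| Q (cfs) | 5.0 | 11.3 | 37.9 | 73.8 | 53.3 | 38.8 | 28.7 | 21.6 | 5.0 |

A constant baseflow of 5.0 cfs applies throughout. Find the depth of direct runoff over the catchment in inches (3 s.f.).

d ≈ 0.219 in

Direct runoff: 0.0, 6.3, 32.9, 68.8, 48.3, 33.8, 23.7, 16.6, 0.0 cfs; ΣQ_DR = 230.4 cfs.
V = ΣQ_DR · Δt = 230.4 × 900 s = 2.074 × 10^5 ft³.
Over A = 0.407 mi², depth = V / A = 0.219 in.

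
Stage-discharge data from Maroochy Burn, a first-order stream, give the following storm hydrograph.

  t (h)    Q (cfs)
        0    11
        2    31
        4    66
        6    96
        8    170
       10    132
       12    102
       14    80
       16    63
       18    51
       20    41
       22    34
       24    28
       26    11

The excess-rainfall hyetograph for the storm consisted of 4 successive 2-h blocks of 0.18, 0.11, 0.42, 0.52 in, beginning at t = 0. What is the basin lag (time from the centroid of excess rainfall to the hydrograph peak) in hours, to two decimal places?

t_L ≈ 2.92 h

Centroid of excess rainfall: t_c = Σ P_i·t̄_i / ΣP_i = 5.0813 h (block centres at 1, 3, 5, 7 h).
Hydrograph peak occurs at t = 8 h, so basin lag t_L = 8 − 5.0813 = 2.92 h.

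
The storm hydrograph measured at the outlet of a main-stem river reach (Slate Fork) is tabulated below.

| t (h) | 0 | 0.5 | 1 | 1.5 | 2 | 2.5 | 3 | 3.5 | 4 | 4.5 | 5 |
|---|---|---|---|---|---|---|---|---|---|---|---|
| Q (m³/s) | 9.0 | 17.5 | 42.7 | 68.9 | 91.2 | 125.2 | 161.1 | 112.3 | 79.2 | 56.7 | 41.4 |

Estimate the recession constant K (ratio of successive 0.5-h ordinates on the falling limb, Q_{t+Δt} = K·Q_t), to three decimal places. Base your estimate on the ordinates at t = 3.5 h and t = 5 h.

K ≈ 0.717

Using the recession-limb readings at t = 3.5 h and t = 5 h: Q falls from 112.3 to 41.4 m³/s over 3 intervals.
K = (Q₂/Q₁)^(1/3) = (41.4/112.3)^(1/3) = 0.717.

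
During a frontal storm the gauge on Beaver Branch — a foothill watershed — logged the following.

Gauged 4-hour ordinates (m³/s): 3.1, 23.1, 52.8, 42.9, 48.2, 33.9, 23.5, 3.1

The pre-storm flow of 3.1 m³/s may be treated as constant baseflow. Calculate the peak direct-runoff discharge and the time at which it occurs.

Q_p = 49.7 m³/s at t = 8 h

Subtracting baseflow gives direct-runoff ordinates: 0.0, 20.0, 49.7, 39.8, 45.1, 30.8, 20.4, 0.0 m³/s.
The maximum is 49.7 m³/s, occurring at the reading for t = 8 h.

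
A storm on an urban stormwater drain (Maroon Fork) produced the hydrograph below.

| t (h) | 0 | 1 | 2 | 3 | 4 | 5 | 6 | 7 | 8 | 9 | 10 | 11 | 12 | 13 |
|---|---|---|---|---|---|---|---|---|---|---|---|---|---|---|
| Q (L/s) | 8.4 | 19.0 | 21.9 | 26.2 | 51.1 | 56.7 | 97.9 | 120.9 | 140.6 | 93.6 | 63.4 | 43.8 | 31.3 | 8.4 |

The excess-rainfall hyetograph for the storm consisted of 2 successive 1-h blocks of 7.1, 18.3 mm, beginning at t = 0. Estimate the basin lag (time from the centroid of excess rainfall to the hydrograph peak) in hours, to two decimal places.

t_L ≈ 6.78 h

Centroid of excess rainfall: t_c = Σ P_i·t̄_i / ΣP_i = 1.2205 h (block centres at 0.5, 1.5 h).
Hydrograph peak occurs at t = 8 h, so basin lag t_L = 8 − 1.2205 = 6.78 h.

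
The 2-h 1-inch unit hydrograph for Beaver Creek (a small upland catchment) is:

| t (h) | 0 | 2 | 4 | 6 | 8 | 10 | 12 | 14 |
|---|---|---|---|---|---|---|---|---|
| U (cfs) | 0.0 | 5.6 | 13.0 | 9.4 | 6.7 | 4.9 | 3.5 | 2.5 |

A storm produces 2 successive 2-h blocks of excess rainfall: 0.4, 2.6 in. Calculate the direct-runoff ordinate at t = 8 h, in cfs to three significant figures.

By discrete convolution, Q_j = Σ (P_i / 1 in) · U_{j−i}.
At t = 8 h (j=4): Q = (0.4/1)·6.7 + (2.6/1)·9.4 = 27.1 cfs.

Q ≈ 27.1 cfs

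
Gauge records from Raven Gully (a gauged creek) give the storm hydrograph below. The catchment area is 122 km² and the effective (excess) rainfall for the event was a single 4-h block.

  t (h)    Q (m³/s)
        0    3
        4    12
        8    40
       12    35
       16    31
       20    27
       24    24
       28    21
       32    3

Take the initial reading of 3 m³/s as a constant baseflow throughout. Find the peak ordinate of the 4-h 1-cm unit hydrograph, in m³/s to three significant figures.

U_p ≈ 18.5 m³/s

Direct runoff: 0.0, 9.0, 37.0, 32.0, 28.0, 24.0, 21.0, 18.0, 0.0 m³/s; ΣQ_DR = 169.0 m³/s, peak = 37.0 m³/s.
Runoff depth d = ΣQ_DR·Δt / A = 169.0 × 14400 / (122 km²) = 19.95 mm.
The 1-cm UH is the DRH scaled by (10 mm)/d, so U_p = 37.0 × 10/19.95 = 18.5 m³/s.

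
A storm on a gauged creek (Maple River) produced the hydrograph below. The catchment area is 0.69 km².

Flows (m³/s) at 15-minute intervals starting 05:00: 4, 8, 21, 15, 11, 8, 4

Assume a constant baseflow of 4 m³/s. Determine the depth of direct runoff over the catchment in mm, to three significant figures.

Direct runoff: 0.0, 4.0, 17.0, 11.0, 7.0, 4.0, 0.0 m³/s; ΣQ_DR = 43.00 m³/s.
V = ΣQ_DR · Δt = 43.00 × 900 s = 38700 m³.
Over A = 0.69 km², depth = V / A = 56.1 mm.

d ≈ 56.1 mm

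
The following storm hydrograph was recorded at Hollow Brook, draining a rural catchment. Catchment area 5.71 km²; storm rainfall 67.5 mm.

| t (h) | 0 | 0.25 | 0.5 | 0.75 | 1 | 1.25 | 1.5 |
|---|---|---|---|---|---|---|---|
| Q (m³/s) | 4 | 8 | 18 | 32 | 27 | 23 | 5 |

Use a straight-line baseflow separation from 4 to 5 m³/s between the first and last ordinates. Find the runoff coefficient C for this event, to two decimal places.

ΣQ_DR = 85.50 m³/s; V = ΣQ_DR·Δt = 76950 m³.
Runoff depth d = V / A = 13.48 mm.
C = d / P = 13.48 / 67.5 = 0.20.

C ≈ 0.20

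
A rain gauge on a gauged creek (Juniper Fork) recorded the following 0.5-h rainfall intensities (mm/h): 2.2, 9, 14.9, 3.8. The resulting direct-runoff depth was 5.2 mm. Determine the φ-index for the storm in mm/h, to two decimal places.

Only the 2 blocks with intensity above φ contribute runoff: 9, 14.9 mm/h.
Σ(I−φ)·Δt = d  ⇒  (9+14.9 − 2φ)·0.5 = 5.2
φ = (23.90 − 5.2/0.5) / 2 = 6.75 mm/h.

φ ≈ 6.75 mm/h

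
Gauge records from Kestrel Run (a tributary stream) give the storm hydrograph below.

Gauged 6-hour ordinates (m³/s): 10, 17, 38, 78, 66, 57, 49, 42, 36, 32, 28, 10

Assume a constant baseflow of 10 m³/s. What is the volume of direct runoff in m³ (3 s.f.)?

Direct-runoff ordinates (Q − Q_b): 0.0, 7.0, 28.0, 68.0, 56.0, 47.0, 39.0, 32.0, 26.0, 22.0, 18.0, 0.0 m³/s.
ΣQ_DR = 343.0 m³/s.
With Δt = 6 h = 21600 s, V = ΣQ_DR · Δt = 343.0 × 21600 = 7.41 × 10^6 m³.

V ≈ 7.41 × 10^6 m³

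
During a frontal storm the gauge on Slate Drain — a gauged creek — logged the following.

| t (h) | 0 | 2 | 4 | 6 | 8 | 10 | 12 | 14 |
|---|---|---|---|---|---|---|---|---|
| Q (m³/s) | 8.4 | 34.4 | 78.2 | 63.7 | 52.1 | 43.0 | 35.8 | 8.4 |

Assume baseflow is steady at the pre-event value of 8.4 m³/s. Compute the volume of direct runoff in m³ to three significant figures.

Direct-runoff ordinates (Q − Q_b): 0.0, 26.0, 69.8, 55.3, 43.7, 34.6, 27.4, 0.0 m³/s.
ΣQ_DR = 256.8 m³/s.
With Δt = 2 h = 7200 s, V = ΣQ_DR · Δt = 256.8 × 7200 = 1.85 × 10^6 m³.

V ≈ 1.85 × 10^6 m³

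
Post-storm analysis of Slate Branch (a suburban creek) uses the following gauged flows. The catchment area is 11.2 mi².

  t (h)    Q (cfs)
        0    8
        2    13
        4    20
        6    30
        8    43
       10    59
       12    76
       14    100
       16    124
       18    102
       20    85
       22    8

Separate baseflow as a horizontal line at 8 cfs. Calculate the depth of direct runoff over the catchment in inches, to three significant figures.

Direct runoff: 0.0, 5.0, 12.0, 22.0, 35.0, 51.0, 68.0, 92.0, 116.0, 94.0, 77.0, 0.0 cfs; ΣQ_DR = 572.0 cfs.
V = ΣQ_DR · Δt = 572.0 × 7200 s = 4.118 × 10^6 ft³.
Over A = 11.2 mi², depth = V / A = 0.158 in.

d ≈ 0.158 in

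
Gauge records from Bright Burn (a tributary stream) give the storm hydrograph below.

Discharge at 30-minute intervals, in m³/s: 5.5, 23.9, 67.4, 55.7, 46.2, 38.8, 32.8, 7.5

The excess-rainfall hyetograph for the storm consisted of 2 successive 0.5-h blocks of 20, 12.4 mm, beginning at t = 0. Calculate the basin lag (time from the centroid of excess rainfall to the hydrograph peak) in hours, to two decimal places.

Centroid of excess rainfall: t_c = Σ P_i·t̄_i / ΣP_i = 0.4414 h (block centres at 0.25, 0.75 h).
Hydrograph peak occurs at t = 1 h, so basin lag t_L = 1 − 0.4414 = 0.56 h.

t_L ≈ 0.56 h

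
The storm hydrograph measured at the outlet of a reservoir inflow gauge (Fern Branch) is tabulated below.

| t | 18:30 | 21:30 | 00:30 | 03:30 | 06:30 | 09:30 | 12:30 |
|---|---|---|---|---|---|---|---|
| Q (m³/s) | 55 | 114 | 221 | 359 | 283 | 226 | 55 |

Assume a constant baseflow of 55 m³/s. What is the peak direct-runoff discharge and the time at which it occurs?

Q_p = 304.0 m³/s at t = 03:30

Subtracting baseflow gives direct-runoff ordinates: 0.0, 59.0, 166.0, 304.0, 228.0, 171.0, 0.0 m³/s.
The maximum is 304.0 m³/s, occurring at the reading for t = 03:30.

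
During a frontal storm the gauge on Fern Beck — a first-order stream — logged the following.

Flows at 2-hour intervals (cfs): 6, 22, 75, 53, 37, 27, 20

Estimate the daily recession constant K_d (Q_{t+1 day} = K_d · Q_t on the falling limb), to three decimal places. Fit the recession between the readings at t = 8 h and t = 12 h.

Between t = 8 h and t = 12 h the flow falls from 37 to 20 cfs over 2×2 h = 4 h.
Per-interval ratio K = (20/37)^(1/2) = 0.7352; K_d = K^(24/2) = 0.025.

K_d ≈ 0.025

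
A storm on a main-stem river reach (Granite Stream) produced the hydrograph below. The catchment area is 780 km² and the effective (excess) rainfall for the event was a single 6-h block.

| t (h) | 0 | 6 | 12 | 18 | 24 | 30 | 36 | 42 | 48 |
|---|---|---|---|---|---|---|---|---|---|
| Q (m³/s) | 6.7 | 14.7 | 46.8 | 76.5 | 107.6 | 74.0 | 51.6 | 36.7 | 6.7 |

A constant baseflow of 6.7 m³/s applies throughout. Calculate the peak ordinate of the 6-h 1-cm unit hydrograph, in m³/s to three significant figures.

Direct runoff: 0.0, 8.0, 40.1, 69.8, 100.9, 67.3, 44.9, 30.0, 0.0 m³/s; ΣQ_DR = 361.0 m³/s, peak = 100.9 m³/s.
Runoff depth d = ΣQ_DR·Δt / A = 361.0 × 21600 / (780 km²) = 9.997 mm.
The 1-cm UH is the DRH scaled by (10 mm)/d, so U_p = 100.9 × 10/9.997 = 101 m³/s.

U_p ≈ 101 m³/s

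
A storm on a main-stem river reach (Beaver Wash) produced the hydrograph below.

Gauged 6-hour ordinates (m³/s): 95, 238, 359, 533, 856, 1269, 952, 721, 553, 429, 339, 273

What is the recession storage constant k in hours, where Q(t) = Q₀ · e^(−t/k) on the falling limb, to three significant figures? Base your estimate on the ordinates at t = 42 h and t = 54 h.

On the falling limb, Q drops from 721 to 429 m³/s between t = 42 h and t = 54 h (Δt = 12 h).
k = −Δt / ln(Q₂/Q₁) = −12 / ln(429/721) = 23.1 h.

k ≈ 23.1 h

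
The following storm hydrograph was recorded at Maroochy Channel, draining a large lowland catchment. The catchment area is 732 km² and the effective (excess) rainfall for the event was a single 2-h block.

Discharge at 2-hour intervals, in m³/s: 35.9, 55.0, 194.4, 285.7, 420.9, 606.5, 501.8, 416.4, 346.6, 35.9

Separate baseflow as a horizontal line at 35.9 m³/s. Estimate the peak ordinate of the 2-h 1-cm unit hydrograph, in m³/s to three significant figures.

Direct runoff: 0.0, 19.1, 158.5, 249.8, 385.0, 570.6, 465.9, 380.5, 310.7, 0.0 m³/s; ΣQ_DR = 2540 m³/s, peak = 570.6 m³/s.
Runoff depth d = ΣQ_DR·Δt / A = 2540 × 7200 / (732 km²) = 24.98 mm.
The 1-cm UH is the DRH scaled by (10 mm)/d, so U_p = 570.6 × 10/24.98 = 228 m³/s.

U_p ≈ 228 m³/s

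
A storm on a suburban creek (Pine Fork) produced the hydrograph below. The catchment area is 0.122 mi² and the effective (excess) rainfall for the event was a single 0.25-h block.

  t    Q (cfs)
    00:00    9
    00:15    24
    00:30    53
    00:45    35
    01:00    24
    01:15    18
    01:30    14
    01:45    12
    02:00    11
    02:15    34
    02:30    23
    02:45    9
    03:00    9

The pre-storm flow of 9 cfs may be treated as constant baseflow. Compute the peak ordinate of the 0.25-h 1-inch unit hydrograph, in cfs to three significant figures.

Direct runoff: 0.0, 15.0, 44.0, 26.0, 15.0, 9.0, 5.0, 3.0, 2.0, 25.0, 14.0, 0.0, 0.0 cfs; ΣQ_DR = 158.0 cfs, peak = 44.0 cfs.
Runoff depth d = ΣQ_DR·Δt / A = 158.0 × 900 / (0.122 mi²) = 0.5017 in.
The 1-inch UH is the DRH scaled by (1 in)/d, so U_p = 44.0 × 1/0.5017 = 87.7 cfs.

U_p ≈ 87.7 cfs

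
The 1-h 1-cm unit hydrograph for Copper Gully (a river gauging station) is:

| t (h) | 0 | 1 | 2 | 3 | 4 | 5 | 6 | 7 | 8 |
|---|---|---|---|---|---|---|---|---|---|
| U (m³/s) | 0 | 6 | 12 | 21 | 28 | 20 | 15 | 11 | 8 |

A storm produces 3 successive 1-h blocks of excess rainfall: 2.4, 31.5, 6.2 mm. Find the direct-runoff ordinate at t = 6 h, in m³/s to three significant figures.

By discrete convolution, Q_j = Σ (P_i / 10 mm) · U_{j−i}.
At t = 6 h (j=6): Q = (2.4/10)·15 + (31.5/10)·20 + (6.2/10)·28 = 84.0 m³/s.

Q ≈ 84.0 m³/s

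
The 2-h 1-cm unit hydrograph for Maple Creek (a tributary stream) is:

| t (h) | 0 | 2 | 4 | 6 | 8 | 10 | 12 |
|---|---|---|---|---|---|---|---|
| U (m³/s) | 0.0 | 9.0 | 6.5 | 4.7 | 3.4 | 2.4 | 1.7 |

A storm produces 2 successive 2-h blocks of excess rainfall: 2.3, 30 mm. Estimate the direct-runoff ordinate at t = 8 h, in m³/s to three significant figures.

Q ≈ 14.9 m³/s

By discrete convolution, Q_j = Σ (P_i / 10 mm) · U_{j−i}.
At t = 8 h (j=4): Q = (2.3/10)·3.4 + (30/10)·4.7 = 14.9 m³/s.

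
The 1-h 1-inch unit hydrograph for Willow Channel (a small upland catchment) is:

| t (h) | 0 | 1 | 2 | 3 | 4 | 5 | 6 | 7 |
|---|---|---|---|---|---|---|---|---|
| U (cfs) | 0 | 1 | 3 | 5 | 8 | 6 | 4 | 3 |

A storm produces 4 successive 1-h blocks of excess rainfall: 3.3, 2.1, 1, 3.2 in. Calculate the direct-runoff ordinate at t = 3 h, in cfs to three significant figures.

Q ≈ 23.8 cfs

By discrete convolution, Q_j = Σ (P_i / 1 in) · U_{j−i}.
At t = 3 h (j=3): Q = (3.3/1)·5 + (2.1/1)·3 + (1/1)·1 + (3.2/1)·0 = 23.8 cfs.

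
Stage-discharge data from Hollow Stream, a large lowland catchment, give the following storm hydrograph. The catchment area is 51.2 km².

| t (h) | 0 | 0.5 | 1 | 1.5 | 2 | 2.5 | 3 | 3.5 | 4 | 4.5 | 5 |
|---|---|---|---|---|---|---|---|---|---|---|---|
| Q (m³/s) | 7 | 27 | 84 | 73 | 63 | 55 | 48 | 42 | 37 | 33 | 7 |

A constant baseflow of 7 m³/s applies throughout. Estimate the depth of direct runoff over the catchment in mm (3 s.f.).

Direct runoff: 0.0, 20.0, 77.0, 66.0, 56.0, 48.0, 41.0, 35.0, 30.0, 26.0, 0.0 m³/s; ΣQ_DR = 399.0 m³/s.
V = ΣQ_DR · Δt = 399.0 × 1800 s = 7.182 × 10^5 m³.
Over A = 51.2 km², depth = V / A = 14.0 mm.

d ≈ 14.0 mm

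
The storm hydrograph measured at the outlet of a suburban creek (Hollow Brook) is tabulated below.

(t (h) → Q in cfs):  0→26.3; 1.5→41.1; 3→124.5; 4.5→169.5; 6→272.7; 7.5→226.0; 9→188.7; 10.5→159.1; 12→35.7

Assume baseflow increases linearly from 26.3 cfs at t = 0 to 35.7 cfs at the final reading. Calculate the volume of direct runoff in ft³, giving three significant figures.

V ≈ 5.21 × 10^6 ft³

Direct-runoff ordinates (Q − Q_b): 0.00, 13.62, 95.85, 139.68, 241.70, 193.82, 155.35, 124.58, 0.00 cfs.
ΣQ_DR = 964.6 cfs.
With Δt = 1.5 h = 5400 s, V = ΣQ_DR · Δt = 964.6 × 5400 = 5.21 × 10^6 ft³.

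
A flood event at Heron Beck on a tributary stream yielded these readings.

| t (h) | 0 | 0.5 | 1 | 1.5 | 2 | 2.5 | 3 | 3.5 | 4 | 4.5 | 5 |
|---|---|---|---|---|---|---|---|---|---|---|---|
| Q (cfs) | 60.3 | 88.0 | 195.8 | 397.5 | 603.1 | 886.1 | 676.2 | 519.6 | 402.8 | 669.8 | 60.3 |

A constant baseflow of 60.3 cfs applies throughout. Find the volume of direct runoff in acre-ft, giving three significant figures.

Direct-runoff ordinates (Q − Q_b): 0.0, 27.7, 135.5, 337.2, 542.8, 825.8, 615.9, 459.3, 342.5, 609.5, 0.0 cfs.
ΣQ_DR = 3896 cfs.
With Δt = 0.5 h = 1800 s, V = ΣQ_DR · Δt = 3896 × 1800 = 7.01 × 10^6 ft³ = 161 acre-ft.

V ≈ 161 acre-ft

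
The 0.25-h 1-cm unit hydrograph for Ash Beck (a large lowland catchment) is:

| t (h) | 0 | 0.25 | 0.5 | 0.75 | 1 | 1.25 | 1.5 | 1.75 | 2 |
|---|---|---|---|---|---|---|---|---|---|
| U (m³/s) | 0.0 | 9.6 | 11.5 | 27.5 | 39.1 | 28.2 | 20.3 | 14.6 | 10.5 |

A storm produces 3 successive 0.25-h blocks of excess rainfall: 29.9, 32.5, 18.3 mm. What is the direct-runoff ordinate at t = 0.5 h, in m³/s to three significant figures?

By discrete convolution, Q_j = Σ (P_i / 10 mm) · U_{j−i}.
At t = 0.5 h (j=2): Q = (29.9/10)·11.5 + (32.5/10)·9.6 + (18.3/10)·0.0 = 65.6 m³/s.

Q ≈ 65.6 m³/s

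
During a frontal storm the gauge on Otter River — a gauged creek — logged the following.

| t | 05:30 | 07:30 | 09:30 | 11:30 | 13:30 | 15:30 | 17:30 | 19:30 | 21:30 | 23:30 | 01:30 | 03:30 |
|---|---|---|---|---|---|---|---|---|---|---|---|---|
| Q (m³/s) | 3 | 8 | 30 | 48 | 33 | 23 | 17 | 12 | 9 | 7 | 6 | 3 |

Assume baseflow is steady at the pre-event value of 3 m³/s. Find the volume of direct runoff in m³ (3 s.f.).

Direct-runoff ordinates (Q − Q_b): 0.0, 5.0, 27.0, 45.0, 30.0, 20.0, 14.0, 9.0, 6.0, 4.0, 3.0, 0.0 m³/s.
ΣQ_DR = 163.0 m³/s.
With Δt = 2 h = 7200 s, V = ΣQ_DR · Δt = 163.0 × 7200 = 1.17 × 10^6 m³.

V ≈ 1.17 × 10^6 m³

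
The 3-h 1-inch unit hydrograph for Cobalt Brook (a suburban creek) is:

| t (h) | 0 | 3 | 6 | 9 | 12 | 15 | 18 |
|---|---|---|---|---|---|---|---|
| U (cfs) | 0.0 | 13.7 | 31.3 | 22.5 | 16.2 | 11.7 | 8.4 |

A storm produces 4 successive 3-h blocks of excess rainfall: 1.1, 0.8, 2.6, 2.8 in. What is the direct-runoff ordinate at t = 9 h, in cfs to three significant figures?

By discrete convolution, Q_j = Σ (P_i / 1 in) · U_{j−i}.
At t = 9 h (j=3): Q = (1.1/1)·22.5 + (0.8/1)·31.3 + (2.6/1)·13.7 + (2.8/1)·0.0 = 85.4 cfs.

Q ≈ 85.4 cfs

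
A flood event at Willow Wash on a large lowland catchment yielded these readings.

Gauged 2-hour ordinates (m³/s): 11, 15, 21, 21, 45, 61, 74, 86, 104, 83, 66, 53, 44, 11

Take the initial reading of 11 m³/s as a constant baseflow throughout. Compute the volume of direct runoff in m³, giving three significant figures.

Direct-runoff ordinates (Q − Q_b): 0.0, 4.0, 10.0, 10.0, 34.0, 50.0, 63.0, 75.0, 93.0, 72.0, 55.0, 42.0, 33.0, 0.0 m³/s.
ΣQ_DR = 541.0 m³/s.
With Δt = 2 h = 7200 s, V = ΣQ_DR · Δt = 541.0 × 7200 = 3.90 × 10^6 m³.

V ≈ 3.90 × 10^6 m³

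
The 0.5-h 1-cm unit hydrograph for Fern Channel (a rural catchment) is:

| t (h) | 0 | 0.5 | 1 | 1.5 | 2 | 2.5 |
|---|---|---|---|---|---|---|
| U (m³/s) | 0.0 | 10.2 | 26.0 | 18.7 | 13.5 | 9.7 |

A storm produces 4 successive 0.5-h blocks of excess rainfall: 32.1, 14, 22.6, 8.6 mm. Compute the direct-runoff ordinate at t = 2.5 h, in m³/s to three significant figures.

Q ≈ 115 m³/s

By discrete convolution, Q_j = Σ (P_i / 10 mm) · U_{j−i}.
At t = 2.5 h (j=5): Q = (32.1/10)·9.7 + (14/10)·13.5 + (22.6/10)·18.7 + (8.6/10)·26.0 = 115 m³/s.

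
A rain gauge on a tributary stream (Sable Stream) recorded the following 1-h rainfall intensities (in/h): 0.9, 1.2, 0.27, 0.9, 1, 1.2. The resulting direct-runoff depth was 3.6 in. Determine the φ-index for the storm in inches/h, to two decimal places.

φ ≈ 0.32 in/h

Only the 5 blocks with intensity above φ contribute runoff: 0.9, 1.2, 0.9, 1, 1.2 in/h.
Σ(I−φ)·Δt = d  ⇒  (0.9+1.2+0.9+1+1.2 − 5φ)·1 = 3.6
φ = (5.200 − 3.6/1) / 5 = 0.32 in/h.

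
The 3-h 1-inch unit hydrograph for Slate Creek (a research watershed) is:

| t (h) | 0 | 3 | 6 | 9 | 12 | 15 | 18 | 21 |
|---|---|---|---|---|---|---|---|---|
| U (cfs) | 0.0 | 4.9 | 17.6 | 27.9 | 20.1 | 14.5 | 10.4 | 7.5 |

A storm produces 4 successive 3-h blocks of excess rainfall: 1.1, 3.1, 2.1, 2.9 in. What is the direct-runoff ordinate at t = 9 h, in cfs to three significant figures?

By discrete convolution, Q_j = Σ (P_i / 1 in) · U_{j−i}.
At t = 9 h (j=3): Q = (1.1/1)·27.9 + (3.1/1)·17.6 + (2.1/1)·4.9 + (2.9/1)·0.0 = 95.5 cfs.

Q ≈ 95.5 cfs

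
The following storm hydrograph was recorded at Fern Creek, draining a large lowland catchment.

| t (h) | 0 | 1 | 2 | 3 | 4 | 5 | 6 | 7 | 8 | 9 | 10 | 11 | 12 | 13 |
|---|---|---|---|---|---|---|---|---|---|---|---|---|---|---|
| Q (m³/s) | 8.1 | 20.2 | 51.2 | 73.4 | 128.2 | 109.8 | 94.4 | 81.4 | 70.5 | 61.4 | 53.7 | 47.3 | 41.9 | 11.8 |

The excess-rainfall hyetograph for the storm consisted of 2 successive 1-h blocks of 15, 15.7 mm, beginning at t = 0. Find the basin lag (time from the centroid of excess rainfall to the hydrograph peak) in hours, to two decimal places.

t_L ≈ 2.99 h

Centroid of excess rainfall: t_c = Σ P_i·t̄_i / ΣP_i = 1.0114 h (block centres at 0.5, 1.5 h).
Hydrograph peak occurs at t = 4 h, so basin lag t_L = 4 − 1.0114 = 2.99 h.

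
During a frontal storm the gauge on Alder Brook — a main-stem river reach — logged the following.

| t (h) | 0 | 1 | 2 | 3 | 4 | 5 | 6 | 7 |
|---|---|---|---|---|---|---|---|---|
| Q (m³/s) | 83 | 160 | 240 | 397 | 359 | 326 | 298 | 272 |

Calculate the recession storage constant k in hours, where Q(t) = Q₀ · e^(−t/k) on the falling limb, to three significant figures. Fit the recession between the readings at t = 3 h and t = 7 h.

k ≈ 10.6 h

On the falling limb, Q drops from 397 to 272 m³/s between t = 3 h and t = 7 h (Δt = 4 h).
k = −Δt / ln(Q₂/Q₁) = −4 / ln(272/397) = 10.6 h.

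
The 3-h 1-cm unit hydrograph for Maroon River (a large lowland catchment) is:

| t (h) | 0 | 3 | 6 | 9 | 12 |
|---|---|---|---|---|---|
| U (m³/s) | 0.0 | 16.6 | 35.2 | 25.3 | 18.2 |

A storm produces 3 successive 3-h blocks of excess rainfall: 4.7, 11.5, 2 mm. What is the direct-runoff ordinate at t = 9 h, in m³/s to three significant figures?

By discrete convolution, Q_j = Σ (P_i / 10 mm) · U_{j−i}.
At t = 9 h (j=3): Q = (4.7/10)·25.3 + (11.5/10)·35.2 + (2/10)·16.6 = 55.7 m³/s.

Q ≈ 55.7 m³/s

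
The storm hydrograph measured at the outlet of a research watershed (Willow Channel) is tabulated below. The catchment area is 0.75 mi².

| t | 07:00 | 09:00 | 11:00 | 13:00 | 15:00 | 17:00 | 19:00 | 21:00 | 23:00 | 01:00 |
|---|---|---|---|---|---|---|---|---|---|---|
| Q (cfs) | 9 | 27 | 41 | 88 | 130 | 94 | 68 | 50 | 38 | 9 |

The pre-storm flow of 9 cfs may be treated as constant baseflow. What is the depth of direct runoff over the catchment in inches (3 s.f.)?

d ≈ 1.92 in

Direct runoff: 0.0, 18.0, 32.0, 79.0, 121.0, 85.0, 59.0, 41.0, 29.0, 0.0 cfs; ΣQ_DR = 464.0 cfs.
V = ΣQ_DR · Δt = 464.0 × 7200 s = 3.341 × 10^6 ft³.
Over A = 0.75 mi², depth = V / A = 1.92 in.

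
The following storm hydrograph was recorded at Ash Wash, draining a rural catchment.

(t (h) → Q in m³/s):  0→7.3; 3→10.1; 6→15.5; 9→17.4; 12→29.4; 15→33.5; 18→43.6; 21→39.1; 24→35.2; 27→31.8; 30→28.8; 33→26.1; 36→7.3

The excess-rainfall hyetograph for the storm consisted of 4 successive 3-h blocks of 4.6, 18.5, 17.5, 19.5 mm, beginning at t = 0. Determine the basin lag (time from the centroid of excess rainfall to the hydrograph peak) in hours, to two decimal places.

Centroid of excess rainfall: t_c = Σ P_i·t̄_i / ΣP_i = 7.0907 h (block centres at 1.5, 4.5, 7.5, 10.5 h).
Hydrograph peak occurs at t = 18 h, so basin lag t_L = 18 − 7.0907 = 10.91 h.

t_L ≈ 10.91 h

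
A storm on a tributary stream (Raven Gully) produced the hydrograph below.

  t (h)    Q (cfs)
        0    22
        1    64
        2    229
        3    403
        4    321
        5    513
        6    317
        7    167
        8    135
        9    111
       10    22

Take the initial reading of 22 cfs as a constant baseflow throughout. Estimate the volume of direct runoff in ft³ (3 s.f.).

Direct-runoff ordinates (Q − Q_b): 0.0, 42.0, 207.0, 381.0, 299.0, 491.0, 295.0, 145.0, 113.0, 89.0, 0.0 cfs.
ΣQ_DR = 2062 cfs.
With Δt = 1 h = 3600 s, V = ΣQ_DR · Δt = 2062 × 3600 = 7.42 × 10^6 ft³.

V ≈ 7.42 × 10^6 ft³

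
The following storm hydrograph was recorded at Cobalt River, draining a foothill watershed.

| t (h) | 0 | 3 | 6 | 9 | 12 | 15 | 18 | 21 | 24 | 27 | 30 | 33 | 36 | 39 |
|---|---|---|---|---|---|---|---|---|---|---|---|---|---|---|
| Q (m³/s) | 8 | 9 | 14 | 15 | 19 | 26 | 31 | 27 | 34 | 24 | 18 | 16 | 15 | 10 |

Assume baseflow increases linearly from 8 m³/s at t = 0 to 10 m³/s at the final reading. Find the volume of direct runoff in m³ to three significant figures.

Direct-runoff ordinates (Q − Q_b): 0.00, 0.85, 5.69, 6.54, 10.38, 17.23, 22.08, 17.92, 24.77, 14.62, 8.46, 6.31, 5.15, 0.00 m³/s.
ΣQ_DR = 140.0 m³/s.
With Δt = 3 h = 10800 s, V = ΣQ_DR · Δt = 140.0 × 10800 = 1.51 × 10^6 m³.

V ≈ 1.51 × 10^6 m³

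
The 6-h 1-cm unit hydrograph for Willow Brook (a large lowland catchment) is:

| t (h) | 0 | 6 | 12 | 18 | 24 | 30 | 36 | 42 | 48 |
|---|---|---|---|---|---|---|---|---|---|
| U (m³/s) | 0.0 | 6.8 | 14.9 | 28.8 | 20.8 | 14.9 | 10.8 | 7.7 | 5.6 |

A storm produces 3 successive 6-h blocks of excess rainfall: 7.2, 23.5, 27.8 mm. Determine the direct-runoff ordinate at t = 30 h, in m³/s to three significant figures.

By discrete convolution, Q_j = Σ (P_i / 10 mm) · U_{j−i}.
At t = 30 h (j=5): Q = (7.2/10)·14.9 + (23.5/10)·20.8 + (27.8/10)·28.8 = 140 m³/s.

Q ≈ 140 m³/s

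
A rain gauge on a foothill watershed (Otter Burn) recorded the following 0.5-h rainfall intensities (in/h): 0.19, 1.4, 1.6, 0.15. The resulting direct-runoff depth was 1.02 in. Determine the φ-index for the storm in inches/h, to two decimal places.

φ ≈ 0.48 in/h

Only the 2 blocks with intensity above φ contribute runoff: 1.4, 1.6 in/h.
Σ(I−φ)·Δt = d  ⇒  (1.4+1.6 − 2φ)·0.5 = 1.02
φ = (3.000 − 1.02/0.5) / 2 = 0.48 in/h.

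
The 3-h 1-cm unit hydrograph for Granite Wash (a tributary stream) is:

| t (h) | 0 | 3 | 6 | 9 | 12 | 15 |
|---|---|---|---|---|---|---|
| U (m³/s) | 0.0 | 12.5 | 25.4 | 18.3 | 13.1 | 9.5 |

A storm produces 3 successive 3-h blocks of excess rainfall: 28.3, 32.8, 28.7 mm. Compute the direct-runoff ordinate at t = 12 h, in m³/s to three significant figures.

Q ≈ 170 m³/s

By discrete convolution, Q_j = Σ (P_i / 10 mm) · U_{j−i}.
At t = 12 h (j=4): Q = (28.3/10)·13.1 + (32.8/10)·18.3 + (28.7/10)·25.4 = 170 m³/s.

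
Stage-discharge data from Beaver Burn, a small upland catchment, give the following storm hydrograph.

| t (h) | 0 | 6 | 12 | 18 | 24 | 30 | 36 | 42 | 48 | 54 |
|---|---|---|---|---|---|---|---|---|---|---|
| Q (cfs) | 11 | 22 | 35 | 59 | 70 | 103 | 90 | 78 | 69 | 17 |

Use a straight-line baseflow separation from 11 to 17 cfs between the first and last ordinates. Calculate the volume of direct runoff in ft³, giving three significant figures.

Direct-runoff ordinates (Q − Q_b): 0.00, 10.33, 22.67, 46.00, 56.33, 88.67, 75.00, 62.33, 52.67, 0.00 cfs.
ΣQ_DR = 414.0 cfs.
With Δt = 6 h = 21600 s, V = ΣQ_DR · Δt = 414.0 × 21600 = 8.94 × 10^6 ft³.

V ≈ 8.94 × 10^6 ft³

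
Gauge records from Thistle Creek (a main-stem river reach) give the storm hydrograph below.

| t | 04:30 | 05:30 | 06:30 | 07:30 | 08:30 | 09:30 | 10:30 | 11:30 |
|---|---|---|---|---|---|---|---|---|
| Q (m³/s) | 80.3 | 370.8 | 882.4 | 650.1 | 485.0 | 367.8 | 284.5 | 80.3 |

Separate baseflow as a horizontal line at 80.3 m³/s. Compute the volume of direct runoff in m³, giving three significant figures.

Direct-runoff ordinates (Q − Q_b): 0.0, 290.5, 802.1, 569.8, 404.7, 287.5, 204.2, 0.0 m³/s.
ΣQ_DR = 2559 m³/s.
With Δt = 1 h = 3600 s, V = ΣQ_DR · Δt = 2559 × 3600 = 9.21 × 10^6 m³.

V ≈ 9.21 × 10^6 m³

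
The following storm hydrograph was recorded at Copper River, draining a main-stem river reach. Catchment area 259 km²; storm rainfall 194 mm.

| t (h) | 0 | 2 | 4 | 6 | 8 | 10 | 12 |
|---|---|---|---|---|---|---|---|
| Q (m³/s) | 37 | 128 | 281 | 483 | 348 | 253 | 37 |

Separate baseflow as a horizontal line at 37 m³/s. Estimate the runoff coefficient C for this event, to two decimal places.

C ≈ 0.19

ΣQ_DR = 1308 m³/s; V = ΣQ_DR·Δt = 9.418 × 10^6 m³.
Runoff depth d = V / A = 36.36 mm.
C = d / P = 36.36 / 194 = 0.19.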